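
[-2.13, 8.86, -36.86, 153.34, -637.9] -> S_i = -2.13*(-4.16)^i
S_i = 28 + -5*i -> [28, 23, 18, 13, 8]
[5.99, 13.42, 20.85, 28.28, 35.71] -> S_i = 5.99 + 7.43*i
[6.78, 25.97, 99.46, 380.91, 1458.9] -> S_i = 6.78*3.83^i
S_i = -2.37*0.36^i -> [-2.37, -0.85, -0.31, -0.11, -0.04]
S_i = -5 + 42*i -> [-5, 37, 79, 121, 163]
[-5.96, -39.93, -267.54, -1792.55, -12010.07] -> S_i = -5.96*6.70^i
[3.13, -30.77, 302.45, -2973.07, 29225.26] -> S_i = 3.13*(-9.83)^i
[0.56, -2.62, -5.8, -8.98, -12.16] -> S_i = 0.56 + -3.18*i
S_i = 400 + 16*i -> [400, 416, 432, 448, 464]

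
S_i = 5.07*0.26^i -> [5.07, 1.32, 0.34, 0.09, 0.02]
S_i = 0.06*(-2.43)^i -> [0.06, -0.15, 0.35, -0.86, 2.09]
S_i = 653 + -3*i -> [653, 650, 647, 644, 641]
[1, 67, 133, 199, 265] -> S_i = 1 + 66*i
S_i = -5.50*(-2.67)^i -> [-5.5, 14.68, -39.21, 104.69, -279.52]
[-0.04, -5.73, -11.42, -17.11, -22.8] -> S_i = -0.04 + -5.69*i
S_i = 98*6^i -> [98, 588, 3528, 21168, 127008]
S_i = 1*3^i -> [1, 3, 9, 27, 81]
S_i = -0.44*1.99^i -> [-0.44, -0.88, -1.74, -3.47, -6.9]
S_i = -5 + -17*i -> [-5, -22, -39, -56, -73]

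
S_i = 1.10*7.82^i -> [1.1, 8.6, 67.27, 526.03, 4113.58]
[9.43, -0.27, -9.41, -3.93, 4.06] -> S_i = Random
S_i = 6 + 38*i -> [6, 44, 82, 120, 158]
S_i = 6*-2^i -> [6, -12, 24, -48, 96]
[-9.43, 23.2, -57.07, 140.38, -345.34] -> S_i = -9.43*(-2.46)^i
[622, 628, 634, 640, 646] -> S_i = 622 + 6*i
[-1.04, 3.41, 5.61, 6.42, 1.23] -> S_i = Random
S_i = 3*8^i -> [3, 24, 192, 1536, 12288]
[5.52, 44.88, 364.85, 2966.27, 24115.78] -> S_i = 5.52*8.13^i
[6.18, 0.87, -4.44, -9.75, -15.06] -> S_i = 6.18 + -5.31*i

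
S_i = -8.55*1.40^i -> [-8.55, -11.97, -16.76, -23.46, -32.85]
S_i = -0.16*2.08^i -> [-0.16, -0.33, -0.69, -1.44, -2.99]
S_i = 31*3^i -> [31, 93, 279, 837, 2511]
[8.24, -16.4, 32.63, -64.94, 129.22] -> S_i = 8.24*(-1.99)^i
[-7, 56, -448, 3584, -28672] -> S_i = -7*-8^i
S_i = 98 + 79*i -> [98, 177, 256, 335, 414]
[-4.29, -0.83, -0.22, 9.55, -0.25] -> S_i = Random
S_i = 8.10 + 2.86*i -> [8.1, 10.96, 13.82, 16.68, 19.54]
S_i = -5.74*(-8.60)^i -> [-5.74, 49.36, -424.53, 3650.96, -31398.27]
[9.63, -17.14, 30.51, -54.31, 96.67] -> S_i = 9.63*(-1.78)^i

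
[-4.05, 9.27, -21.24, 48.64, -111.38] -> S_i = -4.05*(-2.29)^i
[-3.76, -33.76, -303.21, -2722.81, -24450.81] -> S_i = -3.76*8.98^i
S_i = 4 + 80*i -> [4, 84, 164, 244, 324]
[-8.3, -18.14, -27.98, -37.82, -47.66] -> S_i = -8.30 + -9.84*i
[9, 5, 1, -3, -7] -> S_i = 9 + -4*i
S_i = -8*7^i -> [-8, -56, -392, -2744, -19208]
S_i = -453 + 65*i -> [-453, -388, -323, -258, -193]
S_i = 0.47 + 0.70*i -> [0.47, 1.17, 1.87, 2.57, 3.27]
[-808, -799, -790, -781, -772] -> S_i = -808 + 9*i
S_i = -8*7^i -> [-8, -56, -392, -2744, -19208]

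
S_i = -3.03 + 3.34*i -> [-3.03, 0.31, 3.65, 6.99, 10.33]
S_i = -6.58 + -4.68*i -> [-6.58, -11.26, -15.94, -20.62, -25.3]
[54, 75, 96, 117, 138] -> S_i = 54 + 21*i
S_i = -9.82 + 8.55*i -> [-9.82, -1.27, 7.28, 15.83, 24.38]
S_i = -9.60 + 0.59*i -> [-9.6, -9.01, -8.42, -7.83, -7.24]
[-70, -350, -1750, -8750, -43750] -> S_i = -70*5^i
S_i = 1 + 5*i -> [1, 6, 11, 16, 21]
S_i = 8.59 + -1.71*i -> [8.59, 6.88, 5.17, 3.46, 1.75]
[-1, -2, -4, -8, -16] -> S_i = -1*2^i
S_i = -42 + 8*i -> [-42, -34, -26, -18, -10]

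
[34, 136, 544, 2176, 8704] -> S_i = 34*4^i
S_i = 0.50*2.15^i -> [0.5, 1.08, 2.31, 4.97, 10.68]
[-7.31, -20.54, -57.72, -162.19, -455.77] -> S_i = -7.31*2.81^i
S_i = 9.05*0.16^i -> [9.05, 1.45, 0.23, 0.04, 0.01]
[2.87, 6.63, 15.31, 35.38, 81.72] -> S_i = 2.87*2.31^i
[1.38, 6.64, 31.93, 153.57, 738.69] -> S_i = 1.38*4.81^i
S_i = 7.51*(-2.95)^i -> [7.51, -22.15, 65.36, -192.8, 568.76]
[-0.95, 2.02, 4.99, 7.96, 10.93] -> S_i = -0.95 + 2.97*i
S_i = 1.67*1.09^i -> [1.67, 1.82, 1.98, 2.16, 2.36]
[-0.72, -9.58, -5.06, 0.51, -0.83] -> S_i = Random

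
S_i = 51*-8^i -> [51, -408, 3264, -26112, 208896]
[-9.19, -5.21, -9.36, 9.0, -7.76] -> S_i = Random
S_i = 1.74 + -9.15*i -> [1.74, -7.41, -16.56, -25.71, -34.86]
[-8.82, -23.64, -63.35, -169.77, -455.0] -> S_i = -8.82*2.68^i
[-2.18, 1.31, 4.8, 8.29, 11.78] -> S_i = -2.18 + 3.49*i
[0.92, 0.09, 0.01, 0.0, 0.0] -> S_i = 0.92*0.10^i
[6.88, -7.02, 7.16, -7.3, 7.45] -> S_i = 6.88*(-1.02)^i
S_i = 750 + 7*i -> [750, 757, 764, 771, 778]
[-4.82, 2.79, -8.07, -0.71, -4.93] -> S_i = Random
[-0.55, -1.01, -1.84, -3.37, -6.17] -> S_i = -0.55*1.83^i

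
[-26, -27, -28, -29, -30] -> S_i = -26 + -1*i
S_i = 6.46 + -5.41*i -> [6.46, 1.05, -4.36, -9.77, -15.18]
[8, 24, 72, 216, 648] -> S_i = 8*3^i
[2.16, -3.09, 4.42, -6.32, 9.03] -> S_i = 2.16*(-1.43)^i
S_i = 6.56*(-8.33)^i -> [6.56, -54.64, 455.19, -3791.74, 31585.22]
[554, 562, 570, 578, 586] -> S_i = 554 + 8*i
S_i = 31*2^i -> [31, 62, 124, 248, 496]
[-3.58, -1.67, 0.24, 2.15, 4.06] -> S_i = -3.58 + 1.91*i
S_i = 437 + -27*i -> [437, 410, 383, 356, 329]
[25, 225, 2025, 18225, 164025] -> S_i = 25*9^i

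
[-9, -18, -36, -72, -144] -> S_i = -9*2^i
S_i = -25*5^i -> [-25, -125, -625, -3125, -15625]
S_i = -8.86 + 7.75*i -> [-8.86, -1.11, 6.64, 14.39, 22.14]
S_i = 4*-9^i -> [4, -36, 324, -2916, 26244]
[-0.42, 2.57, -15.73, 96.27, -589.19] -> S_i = -0.42*(-6.12)^i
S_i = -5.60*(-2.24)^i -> [-5.6, 12.54, -28.1, 62.94, -140.99]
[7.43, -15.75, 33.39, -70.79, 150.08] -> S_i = 7.43*(-2.12)^i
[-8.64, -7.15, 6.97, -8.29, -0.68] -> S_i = Random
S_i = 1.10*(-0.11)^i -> [1.1, -0.12, 0.01, -0.0, 0.0]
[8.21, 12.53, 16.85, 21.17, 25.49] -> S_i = 8.21 + 4.32*i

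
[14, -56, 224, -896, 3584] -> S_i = 14*-4^i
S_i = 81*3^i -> [81, 243, 729, 2187, 6561]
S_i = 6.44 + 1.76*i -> [6.44, 8.2, 9.96, 11.72, 13.48]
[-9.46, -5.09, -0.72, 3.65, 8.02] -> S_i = -9.46 + 4.37*i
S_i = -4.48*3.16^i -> [-4.48, -14.16, -44.74, -141.36, -446.71]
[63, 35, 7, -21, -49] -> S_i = 63 + -28*i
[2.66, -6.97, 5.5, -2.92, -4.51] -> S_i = Random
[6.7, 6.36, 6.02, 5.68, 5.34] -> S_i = 6.70 + -0.34*i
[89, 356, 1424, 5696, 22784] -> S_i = 89*4^i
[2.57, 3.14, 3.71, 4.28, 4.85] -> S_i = 2.57 + 0.57*i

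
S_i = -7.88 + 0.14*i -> [-7.88, -7.74, -7.6, -7.46, -7.32]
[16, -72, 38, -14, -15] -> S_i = Random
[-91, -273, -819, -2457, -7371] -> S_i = -91*3^i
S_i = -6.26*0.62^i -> [-6.26, -3.88, -2.41, -1.49, -0.92]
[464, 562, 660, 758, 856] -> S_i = 464 + 98*i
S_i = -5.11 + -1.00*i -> [-5.11, -6.11, -7.11, -8.11, -9.11]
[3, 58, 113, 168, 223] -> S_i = 3 + 55*i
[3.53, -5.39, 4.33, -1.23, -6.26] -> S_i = Random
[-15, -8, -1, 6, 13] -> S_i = -15 + 7*i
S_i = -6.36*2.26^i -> [-6.36, -14.37, -32.48, -73.41, -165.92]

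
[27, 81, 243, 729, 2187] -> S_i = 27*3^i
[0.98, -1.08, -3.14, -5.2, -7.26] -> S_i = 0.98 + -2.06*i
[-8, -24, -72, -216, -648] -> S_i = -8*3^i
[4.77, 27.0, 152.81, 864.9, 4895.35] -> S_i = 4.77*5.66^i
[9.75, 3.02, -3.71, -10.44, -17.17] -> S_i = 9.75 + -6.73*i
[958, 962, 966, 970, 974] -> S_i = 958 + 4*i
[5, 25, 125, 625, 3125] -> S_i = 5*5^i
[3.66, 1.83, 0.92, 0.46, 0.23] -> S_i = 3.66*0.50^i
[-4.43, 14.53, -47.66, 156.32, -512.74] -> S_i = -4.43*(-3.28)^i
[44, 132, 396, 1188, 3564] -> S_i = 44*3^i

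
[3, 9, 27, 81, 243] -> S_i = 3*3^i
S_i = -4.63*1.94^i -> [-4.63, -8.98, -17.43, -33.81, -65.58]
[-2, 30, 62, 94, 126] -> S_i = -2 + 32*i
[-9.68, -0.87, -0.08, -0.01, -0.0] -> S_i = -9.68*0.09^i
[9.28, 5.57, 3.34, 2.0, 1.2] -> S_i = 9.28*0.60^i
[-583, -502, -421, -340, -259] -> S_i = -583 + 81*i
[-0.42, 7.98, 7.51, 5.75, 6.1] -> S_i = Random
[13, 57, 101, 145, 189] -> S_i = 13 + 44*i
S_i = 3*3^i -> [3, 9, 27, 81, 243]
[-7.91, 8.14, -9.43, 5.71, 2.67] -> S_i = Random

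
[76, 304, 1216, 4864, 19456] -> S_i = 76*4^i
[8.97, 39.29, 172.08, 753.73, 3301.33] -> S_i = 8.97*4.38^i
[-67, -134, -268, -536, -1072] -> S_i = -67*2^i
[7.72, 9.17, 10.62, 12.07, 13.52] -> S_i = 7.72 + 1.45*i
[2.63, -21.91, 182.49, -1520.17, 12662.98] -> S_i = 2.63*(-8.33)^i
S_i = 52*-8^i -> [52, -416, 3328, -26624, 212992]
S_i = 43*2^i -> [43, 86, 172, 344, 688]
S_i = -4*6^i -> [-4, -24, -144, -864, -5184]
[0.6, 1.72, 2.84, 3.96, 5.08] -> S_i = 0.60 + 1.12*i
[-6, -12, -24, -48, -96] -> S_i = -6*2^i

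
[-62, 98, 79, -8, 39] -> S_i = Random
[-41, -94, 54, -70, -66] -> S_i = Random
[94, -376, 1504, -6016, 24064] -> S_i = 94*-4^i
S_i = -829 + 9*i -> [-829, -820, -811, -802, -793]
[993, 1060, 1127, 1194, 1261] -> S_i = 993 + 67*i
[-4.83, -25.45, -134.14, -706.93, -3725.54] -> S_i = -4.83*5.27^i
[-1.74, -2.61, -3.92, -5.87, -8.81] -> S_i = -1.74*1.50^i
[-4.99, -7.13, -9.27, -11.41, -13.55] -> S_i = -4.99 + -2.14*i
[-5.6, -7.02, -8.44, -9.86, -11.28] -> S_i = -5.60 + -1.42*i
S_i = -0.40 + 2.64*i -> [-0.4, 2.24, 4.88, 7.52, 10.16]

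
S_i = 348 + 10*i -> [348, 358, 368, 378, 388]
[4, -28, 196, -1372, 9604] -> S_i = 4*-7^i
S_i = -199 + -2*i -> [-199, -201, -203, -205, -207]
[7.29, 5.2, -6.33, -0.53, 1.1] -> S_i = Random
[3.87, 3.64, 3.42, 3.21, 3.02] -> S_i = 3.87*0.94^i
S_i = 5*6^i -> [5, 30, 180, 1080, 6480]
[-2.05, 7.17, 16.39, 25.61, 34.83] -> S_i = -2.05 + 9.22*i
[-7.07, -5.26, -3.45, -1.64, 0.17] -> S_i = -7.07 + 1.81*i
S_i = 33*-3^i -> [33, -99, 297, -891, 2673]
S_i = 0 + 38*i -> [0, 38, 76, 114, 152]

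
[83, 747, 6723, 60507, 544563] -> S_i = 83*9^i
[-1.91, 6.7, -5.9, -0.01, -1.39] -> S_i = Random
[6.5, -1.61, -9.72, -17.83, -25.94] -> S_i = 6.50 + -8.11*i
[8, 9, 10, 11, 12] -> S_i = 8 + 1*i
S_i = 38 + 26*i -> [38, 64, 90, 116, 142]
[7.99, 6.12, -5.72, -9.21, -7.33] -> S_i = Random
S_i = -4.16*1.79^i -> [-4.16, -7.45, -13.33, -23.86, -42.71]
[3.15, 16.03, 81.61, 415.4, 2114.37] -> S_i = 3.15*5.09^i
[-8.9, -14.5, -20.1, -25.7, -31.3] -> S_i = -8.90 + -5.60*i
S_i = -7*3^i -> [-7, -21, -63, -189, -567]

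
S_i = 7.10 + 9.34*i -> [7.1, 16.44, 25.78, 35.12, 44.46]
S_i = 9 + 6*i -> [9, 15, 21, 27, 33]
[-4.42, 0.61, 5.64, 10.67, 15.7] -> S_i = -4.42 + 5.03*i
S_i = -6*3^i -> [-6, -18, -54, -162, -486]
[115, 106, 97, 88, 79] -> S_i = 115 + -9*i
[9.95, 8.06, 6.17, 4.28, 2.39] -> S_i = 9.95 + -1.89*i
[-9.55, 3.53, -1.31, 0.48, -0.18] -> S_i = -9.55*(-0.37)^i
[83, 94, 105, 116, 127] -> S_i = 83 + 11*i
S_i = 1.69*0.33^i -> [1.69, 0.56, 0.18, 0.06, 0.02]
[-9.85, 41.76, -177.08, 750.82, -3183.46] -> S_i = -9.85*(-4.24)^i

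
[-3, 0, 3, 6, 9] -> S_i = -3 + 3*i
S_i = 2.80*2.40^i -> [2.8, 6.72, 16.13, 38.71, 92.9]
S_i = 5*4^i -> [5, 20, 80, 320, 1280]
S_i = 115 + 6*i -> [115, 121, 127, 133, 139]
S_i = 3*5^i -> [3, 15, 75, 375, 1875]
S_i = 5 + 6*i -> [5, 11, 17, 23, 29]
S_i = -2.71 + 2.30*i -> [-2.71, -0.41, 1.89, 4.19, 6.49]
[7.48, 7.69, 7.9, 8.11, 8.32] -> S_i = 7.48 + 0.21*i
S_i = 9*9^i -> [9, 81, 729, 6561, 59049]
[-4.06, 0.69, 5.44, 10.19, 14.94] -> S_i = -4.06 + 4.75*i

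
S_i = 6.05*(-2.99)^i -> [6.05, -18.09, 54.09, -161.72, 483.55]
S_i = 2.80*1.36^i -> [2.8, 3.81, 5.18, 7.04, 9.58]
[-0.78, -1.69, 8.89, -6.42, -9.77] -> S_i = Random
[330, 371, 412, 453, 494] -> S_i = 330 + 41*i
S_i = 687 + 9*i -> [687, 696, 705, 714, 723]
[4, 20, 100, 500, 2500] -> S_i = 4*5^i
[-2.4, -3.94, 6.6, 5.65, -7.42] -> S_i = Random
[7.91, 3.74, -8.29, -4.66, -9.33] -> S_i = Random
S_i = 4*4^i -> [4, 16, 64, 256, 1024]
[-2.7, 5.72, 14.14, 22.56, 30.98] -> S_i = -2.70 + 8.42*i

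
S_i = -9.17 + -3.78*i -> [-9.17, -12.95, -16.73, -20.51, -24.29]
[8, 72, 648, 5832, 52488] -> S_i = 8*9^i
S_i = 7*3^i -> [7, 21, 63, 189, 567]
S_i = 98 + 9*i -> [98, 107, 116, 125, 134]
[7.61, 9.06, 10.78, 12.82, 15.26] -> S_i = 7.61*1.19^i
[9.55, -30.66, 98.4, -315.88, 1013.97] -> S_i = 9.55*(-3.21)^i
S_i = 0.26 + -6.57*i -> [0.26, -6.31, -12.88, -19.45, -26.02]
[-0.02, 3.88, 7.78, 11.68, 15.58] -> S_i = -0.02 + 3.90*i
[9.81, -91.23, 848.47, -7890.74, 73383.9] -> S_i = 9.81*(-9.30)^i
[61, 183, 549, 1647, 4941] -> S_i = 61*3^i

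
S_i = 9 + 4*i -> [9, 13, 17, 21, 25]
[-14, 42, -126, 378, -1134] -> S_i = -14*-3^i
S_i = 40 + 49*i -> [40, 89, 138, 187, 236]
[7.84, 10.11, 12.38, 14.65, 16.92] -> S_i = 7.84 + 2.27*i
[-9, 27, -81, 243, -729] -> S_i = -9*-3^i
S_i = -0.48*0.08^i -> [-0.48, -0.04, -0.0, -0.0, -0.0]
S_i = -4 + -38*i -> [-4, -42, -80, -118, -156]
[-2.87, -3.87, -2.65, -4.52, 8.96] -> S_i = Random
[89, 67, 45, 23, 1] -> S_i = 89 + -22*i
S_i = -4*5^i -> [-4, -20, -100, -500, -2500]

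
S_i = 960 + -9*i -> [960, 951, 942, 933, 924]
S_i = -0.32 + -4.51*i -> [-0.32, -4.83, -9.34, -13.85, -18.36]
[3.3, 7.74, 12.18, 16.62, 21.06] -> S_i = 3.30 + 4.44*i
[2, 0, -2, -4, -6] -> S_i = 2 + -2*i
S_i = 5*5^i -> [5, 25, 125, 625, 3125]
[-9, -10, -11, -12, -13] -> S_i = -9 + -1*i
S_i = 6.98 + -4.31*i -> [6.98, 2.67, -1.64, -5.95, -10.26]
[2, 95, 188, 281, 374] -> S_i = 2 + 93*i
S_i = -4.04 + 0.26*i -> [-4.04, -3.78, -3.52, -3.26, -3.0]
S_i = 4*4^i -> [4, 16, 64, 256, 1024]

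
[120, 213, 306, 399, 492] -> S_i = 120 + 93*i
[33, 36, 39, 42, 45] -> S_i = 33 + 3*i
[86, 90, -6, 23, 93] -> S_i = Random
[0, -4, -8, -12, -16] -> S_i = 0 + -4*i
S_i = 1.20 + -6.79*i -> [1.2, -5.59, -12.38, -19.17, -25.96]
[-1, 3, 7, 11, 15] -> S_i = -1 + 4*i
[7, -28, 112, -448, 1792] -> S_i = 7*-4^i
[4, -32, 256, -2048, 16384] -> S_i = 4*-8^i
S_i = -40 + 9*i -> [-40, -31, -22, -13, -4]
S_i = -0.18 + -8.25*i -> [-0.18, -8.43, -16.68, -24.93, -33.18]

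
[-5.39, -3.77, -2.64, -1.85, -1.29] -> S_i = -5.39*0.70^i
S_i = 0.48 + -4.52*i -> [0.48, -4.04, -8.56, -13.08, -17.6]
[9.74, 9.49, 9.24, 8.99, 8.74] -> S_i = 9.74 + -0.25*i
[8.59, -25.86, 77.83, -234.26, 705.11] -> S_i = 8.59*(-3.01)^i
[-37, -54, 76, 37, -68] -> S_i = Random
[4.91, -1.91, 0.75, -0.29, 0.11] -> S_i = 4.91*(-0.39)^i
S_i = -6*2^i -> [-6, -12, -24, -48, -96]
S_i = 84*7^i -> [84, 588, 4116, 28812, 201684]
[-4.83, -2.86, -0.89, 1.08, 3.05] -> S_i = -4.83 + 1.97*i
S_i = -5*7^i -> [-5, -35, -245, -1715, -12005]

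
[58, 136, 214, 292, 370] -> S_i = 58 + 78*i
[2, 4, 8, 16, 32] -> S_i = 2*2^i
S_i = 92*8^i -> [92, 736, 5888, 47104, 376832]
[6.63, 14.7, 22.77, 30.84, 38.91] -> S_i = 6.63 + 8.07*i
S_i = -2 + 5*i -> [-2, 3, 8, 13, 18]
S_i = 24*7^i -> [24, 168, 1176, 8232, 57624]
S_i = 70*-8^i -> [70, -560, 4480, -35840, 286720]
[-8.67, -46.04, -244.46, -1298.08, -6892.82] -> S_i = -8.67*5.31^i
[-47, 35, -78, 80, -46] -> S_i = Random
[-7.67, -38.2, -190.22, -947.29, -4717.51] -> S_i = -7.67*4.98^i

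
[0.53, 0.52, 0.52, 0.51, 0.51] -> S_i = 0.53*0.99^i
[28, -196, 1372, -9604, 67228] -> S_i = 28*-7^i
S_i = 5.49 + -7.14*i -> [5.49, -1.65, -8.79, -15.93, -23.07]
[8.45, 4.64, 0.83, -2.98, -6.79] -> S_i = 8.45 + -3.81*i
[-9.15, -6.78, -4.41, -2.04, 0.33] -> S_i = -9.15 + 2.37*i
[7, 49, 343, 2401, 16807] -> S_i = 7*7^i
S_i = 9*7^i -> [9, 63, 441, 3087, 21609]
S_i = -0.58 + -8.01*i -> [-0.58, -8.59, -16.6, -24.61, -32.62]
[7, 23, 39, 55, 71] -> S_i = 7 + 16*i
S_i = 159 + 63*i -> [159, 222, 285, 348, 411]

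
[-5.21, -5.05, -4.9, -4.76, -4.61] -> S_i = -5.21*0.97^i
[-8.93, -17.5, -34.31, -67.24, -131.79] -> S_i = -8.93*1.96^i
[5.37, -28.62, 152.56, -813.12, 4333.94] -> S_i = 5.37*(-5.33)^i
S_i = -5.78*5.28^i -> [-5.78, -30.52, -161.14, -850.8, -4492.25]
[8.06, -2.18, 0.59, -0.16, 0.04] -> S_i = 8.06*(-0.27)^i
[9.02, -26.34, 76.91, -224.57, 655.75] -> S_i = 9.02*(-2.92)^i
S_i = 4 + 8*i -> [4, 12, 20, 28, 36]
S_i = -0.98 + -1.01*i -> [-0.98, -1.99, -3.0, -4.01, -5.02]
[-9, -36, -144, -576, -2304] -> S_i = -9*4^i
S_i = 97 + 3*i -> [97, 100, 103, 106, 109]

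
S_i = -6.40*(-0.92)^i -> [-6.4, 5.89, -5.42, 4.98, -4.58]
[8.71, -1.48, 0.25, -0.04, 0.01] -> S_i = 8.71*(-0.17)^i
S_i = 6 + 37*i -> [6, 43, 80, 117, 154]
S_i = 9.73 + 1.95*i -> [9.73, 11.68, 13.63, 15.58, 17.53]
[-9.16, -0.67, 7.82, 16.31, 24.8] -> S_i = -9.16 + 8.49*i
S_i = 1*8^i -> [1, 8, 64, 512, 4096]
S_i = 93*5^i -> [93, 465, 2325, 11625, 58125]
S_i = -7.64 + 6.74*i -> [-7.64, -0.9, 5.84, 12.58, 19.32]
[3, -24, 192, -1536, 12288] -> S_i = 3*-8^i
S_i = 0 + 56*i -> [0, 56, 112, 168, 224]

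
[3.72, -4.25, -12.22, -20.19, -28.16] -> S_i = 3.72 + -7.97*i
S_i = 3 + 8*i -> [3, 11, 19, 27, 35]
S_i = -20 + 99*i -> [-20, 79, 178, 277, 376]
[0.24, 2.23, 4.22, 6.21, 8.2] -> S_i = 0.24 + 1.99*i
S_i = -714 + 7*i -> [-714, -707, -700, -693, -686]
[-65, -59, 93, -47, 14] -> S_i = Random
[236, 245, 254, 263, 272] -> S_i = 236 + 9*i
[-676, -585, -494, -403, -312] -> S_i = -676 + 91*i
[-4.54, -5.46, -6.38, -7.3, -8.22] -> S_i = -4.54 + -0.92*i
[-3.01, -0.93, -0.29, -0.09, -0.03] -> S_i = -3.01*0.31^i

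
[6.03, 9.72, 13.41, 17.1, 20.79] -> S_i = 6.03 + 3.69*i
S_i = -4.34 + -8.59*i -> [-4.34, -12.93, -21.52, -30.11, -38.7]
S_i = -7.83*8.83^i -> [-7.83, -69.14, -610.5, -5390.68, -47599.74]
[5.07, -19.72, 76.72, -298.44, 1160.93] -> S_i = 5.07*(-3.89)^i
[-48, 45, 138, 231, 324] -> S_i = -48 + 93*i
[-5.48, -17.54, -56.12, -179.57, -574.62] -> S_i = -5.48*3.20^i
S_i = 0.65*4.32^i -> [0.65, 2.81, 12.13, 52.4, 226.39]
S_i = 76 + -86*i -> [76, -10, -96, -182, -268]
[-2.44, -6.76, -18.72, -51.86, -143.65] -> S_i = -2.44*2.77^i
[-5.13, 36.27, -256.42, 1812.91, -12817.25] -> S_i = -5.13*(-7.07)^i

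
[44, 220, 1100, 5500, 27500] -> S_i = 44*5^i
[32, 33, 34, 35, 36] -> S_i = 32 + 1*i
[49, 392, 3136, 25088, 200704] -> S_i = 49*8^i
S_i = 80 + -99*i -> [80, -19, -118, -217, -316]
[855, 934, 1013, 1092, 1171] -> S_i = 855 + 79*i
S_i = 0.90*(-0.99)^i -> [0.9, -0.89, 0.88, -0.87, 0.86]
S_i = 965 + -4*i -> [965, 961, 957, 953, 949]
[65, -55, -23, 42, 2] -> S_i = Random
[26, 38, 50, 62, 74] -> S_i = 26 + 12*i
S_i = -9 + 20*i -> [-9, 11, 31, 51, 71]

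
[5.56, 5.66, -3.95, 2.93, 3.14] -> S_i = Random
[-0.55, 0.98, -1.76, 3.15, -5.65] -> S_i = -0.55*(-1.79)^i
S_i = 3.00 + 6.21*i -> [3.0, 9.21, 15.42, 21.63, 27.84]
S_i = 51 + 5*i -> [51, 56, 61, 66, 71]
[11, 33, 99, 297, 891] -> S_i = 11*3^i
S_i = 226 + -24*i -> [226, 202, 178, 154, 130]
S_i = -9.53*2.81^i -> [-9.53, -26.78, -75.25, -211.45, -594.18]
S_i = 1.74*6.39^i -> [1.74, 11.12, 71.05, 454.0, 2901.03]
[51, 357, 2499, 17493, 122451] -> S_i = 51*7^i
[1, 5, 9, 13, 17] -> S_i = 1 + 4*i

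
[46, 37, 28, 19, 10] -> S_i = 46 + -9*i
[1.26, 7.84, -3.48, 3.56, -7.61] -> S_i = Random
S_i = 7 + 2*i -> [7, 9, 11, 13, 15]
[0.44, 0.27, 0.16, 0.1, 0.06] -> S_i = 0.44*0.61^i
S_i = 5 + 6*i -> [5, 11, 17, 23, 29]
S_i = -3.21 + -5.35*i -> [-3.21, -8.56, -13.91, -19.26, -24.61]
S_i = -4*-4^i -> [-4, 16, -64, 256, -1024]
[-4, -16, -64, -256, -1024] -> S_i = -4*4^i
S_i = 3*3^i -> [3, 9, 27, 81, 243]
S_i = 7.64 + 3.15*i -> [7.64, 10.79, 13.94, 17.09, 20.24]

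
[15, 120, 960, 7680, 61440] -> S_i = 15*8^i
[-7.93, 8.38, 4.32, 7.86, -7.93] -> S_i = Random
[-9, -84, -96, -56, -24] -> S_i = Random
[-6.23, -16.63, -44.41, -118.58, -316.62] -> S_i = -6.23*2.67^i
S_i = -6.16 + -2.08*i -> [-6.16, -8.24, -10.32, -12.4, -14.48]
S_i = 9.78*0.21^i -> [9.78, 2.05, 0.43, 0.09, 0.02]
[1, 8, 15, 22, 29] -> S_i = 1 + 7*i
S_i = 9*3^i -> [9, 27, 81, 243, 729]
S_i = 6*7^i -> [6, 42, 294, 2058, 14406]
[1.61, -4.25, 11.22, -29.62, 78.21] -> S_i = 1.61*(-2.64)^i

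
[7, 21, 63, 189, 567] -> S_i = 7*3^i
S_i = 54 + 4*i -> [54, 58, 62, 66, 70]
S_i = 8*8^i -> [8, 64, 512, 4096, 32768]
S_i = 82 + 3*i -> [82, 85, 88, 91, 94]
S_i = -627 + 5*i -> [-627, -622, -617, -612, -607]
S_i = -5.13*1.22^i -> [-5.13, -6.26, -7.64, -9.32, -11.36]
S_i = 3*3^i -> [3, 9, 27, 81, 243]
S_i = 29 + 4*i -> [29, 33, 37, 41, 45]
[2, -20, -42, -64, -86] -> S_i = 2 + -22*i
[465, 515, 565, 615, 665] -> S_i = 465 + 50*i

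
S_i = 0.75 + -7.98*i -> [0.75, -7.23, -15.21, -23.19, -31.17]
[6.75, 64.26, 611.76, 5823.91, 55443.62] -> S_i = 6.75*9.52^i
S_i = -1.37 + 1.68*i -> [-1.37, 0.31, 1.99, 3.67, 5.35]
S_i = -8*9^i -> [-8, -72, -648, -5832, -52488]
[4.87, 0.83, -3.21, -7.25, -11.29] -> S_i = 4.87 + -4.04*i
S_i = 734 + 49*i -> [734, 783, 832, 881, 930]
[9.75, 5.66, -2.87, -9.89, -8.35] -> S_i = Random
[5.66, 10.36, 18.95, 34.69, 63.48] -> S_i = 5.66*1.83^i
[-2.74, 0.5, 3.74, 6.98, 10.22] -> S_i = -2.74 + 3.24*i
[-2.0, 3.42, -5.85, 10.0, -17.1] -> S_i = -2.00*(-1.71)^i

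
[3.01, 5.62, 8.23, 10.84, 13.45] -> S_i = 3.01 + 2.61*i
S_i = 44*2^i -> [44, 88, 176, 352, 704]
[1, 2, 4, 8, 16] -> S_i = 1*2^i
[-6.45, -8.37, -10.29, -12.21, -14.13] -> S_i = -6.45 + -1.92*i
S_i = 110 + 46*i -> [110, 156, 202, 248, 294]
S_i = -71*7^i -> [-71, -497, -3479, -24353, -170471]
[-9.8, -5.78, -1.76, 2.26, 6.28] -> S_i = -9.80 + 4.02*i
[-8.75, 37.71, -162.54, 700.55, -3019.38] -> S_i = -8.75*(-4.31)^i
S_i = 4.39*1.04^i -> [4.39, 4.57, 4.75, 4.94, 5.14]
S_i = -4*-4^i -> [-4, 16, -64, 256, -1024]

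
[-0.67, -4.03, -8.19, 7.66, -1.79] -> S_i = Random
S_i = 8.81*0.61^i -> [8.81, 5.37, 3.28, 2.0, 1.22]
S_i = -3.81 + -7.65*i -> [-3.81, -11.46, -19.11, -26.76, -34.41]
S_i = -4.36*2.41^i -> [-4.36, -10.51, -25.32, -61.03, -147.08]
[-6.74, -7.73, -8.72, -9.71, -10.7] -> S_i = -6.74 + -0.99*i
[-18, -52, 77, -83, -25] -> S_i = Random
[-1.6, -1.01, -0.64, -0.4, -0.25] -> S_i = -1.60*0.63^i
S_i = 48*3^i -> [48, 144, 432, 1296, 3888]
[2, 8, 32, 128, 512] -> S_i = 2*4^i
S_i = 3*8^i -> [3, 24, 192, 1536, 12288]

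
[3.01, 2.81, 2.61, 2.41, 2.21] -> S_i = 3.01 + -0.20*i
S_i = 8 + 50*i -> [8, 58, 108, 158, 208]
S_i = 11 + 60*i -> [11, 71, 131, 191, 251]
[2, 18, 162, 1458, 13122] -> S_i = 2*9^i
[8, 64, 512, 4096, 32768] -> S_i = 8*8^i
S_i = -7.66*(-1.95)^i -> [-7.66, 14.94, -29.13, 56.8, -110.76]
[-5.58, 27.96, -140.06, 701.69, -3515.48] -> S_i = -5.58*(-5.01)^i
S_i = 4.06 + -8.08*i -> [4.06, -4.02, -12.1, -20.18, -28.26]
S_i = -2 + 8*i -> [-2, 6, 14, 22, 30]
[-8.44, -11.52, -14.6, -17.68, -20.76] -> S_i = -8.44 + -3.08*i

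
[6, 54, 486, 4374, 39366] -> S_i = 6*9^i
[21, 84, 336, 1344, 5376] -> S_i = 21*4^i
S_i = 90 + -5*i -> [90, 85, 80, 75, 70]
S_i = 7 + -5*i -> [7, 2, -3, -8, -13]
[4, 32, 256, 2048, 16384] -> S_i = 4*8^i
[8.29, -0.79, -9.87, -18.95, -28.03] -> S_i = 8.29 + -9.08*i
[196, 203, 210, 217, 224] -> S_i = 196 + 7*i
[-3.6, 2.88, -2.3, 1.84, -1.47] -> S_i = -3.60*(-0.80)^i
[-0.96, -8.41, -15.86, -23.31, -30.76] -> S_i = -0.96 + -7.45*i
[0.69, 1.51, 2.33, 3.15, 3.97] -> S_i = 0.69 + 0.82*i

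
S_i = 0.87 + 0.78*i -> [0.87, 1.65, 2.43, 3.21, 3.99]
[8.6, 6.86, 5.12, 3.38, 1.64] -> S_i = 8.60 + -1.74*i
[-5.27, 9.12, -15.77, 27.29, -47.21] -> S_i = -5.27*(-1.73)^i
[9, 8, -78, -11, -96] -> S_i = Random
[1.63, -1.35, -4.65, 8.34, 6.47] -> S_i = Random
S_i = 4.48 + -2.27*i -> [4.48, 2.21, -0.06, -2.33, -4.6]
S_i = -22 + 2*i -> [-22, -20, -18, -16, -14]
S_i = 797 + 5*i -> [797, 802, 807, 812, 817]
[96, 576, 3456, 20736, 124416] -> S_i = 96*6^i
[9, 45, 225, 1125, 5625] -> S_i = 9*5^i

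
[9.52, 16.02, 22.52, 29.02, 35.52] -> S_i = 9.52 + 6.50*i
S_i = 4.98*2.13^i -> [4.98, 10.61, 22.59, 48.12, 102.51]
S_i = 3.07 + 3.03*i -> [3.07, 6.1, 9.13, 12.16, 15.19]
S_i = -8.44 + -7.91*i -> [-8.44, -16.35, -24.26, -32.17, -40.08]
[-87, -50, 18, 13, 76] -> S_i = Random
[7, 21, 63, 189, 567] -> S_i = 7*3^i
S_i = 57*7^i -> [57, 399, 2793, 19551, 136857]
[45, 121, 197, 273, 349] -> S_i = 45 + 76*i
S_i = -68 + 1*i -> [-68, -67, -66, -65, -64]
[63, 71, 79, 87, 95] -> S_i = 63 + 8*i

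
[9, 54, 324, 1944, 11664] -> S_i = 9*6^i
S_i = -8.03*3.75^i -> [-8.03, -30.11, -112.92, -423.46, -1587.96]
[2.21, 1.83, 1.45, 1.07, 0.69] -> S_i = 2.21 + -0.38*i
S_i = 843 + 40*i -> [843, 883, 923, 963, 1003]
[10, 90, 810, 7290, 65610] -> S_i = 10*9^i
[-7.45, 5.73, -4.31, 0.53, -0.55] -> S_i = Random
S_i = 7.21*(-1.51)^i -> [7.21, -10.89, 16.44, -24.82, 37.48]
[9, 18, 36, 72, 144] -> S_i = 9*2^i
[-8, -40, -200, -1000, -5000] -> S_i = -8*5^i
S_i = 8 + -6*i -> [8, 2, -4, -10, -16]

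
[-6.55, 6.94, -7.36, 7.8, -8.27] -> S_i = -6.55*(-1.06)^i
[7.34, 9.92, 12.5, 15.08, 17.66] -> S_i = 7.34 + 2.58*i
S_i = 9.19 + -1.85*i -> [9.19, 7.34, 5.49, 3.64, 1.79]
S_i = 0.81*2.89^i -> [0.81, 2.34, 6.77, 19.55, 56.5]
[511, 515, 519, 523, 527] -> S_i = 511 + 4*i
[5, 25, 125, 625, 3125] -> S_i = 5*5^i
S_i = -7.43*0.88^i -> [-7.43, -6.54, -5.75, -5.06, -4.46]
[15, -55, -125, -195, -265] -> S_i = 15 + -70*i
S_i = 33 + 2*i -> [33, 35, 37, 39, 41]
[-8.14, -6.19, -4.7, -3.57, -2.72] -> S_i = -8.14*0.76^i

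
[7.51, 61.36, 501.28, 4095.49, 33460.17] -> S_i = 7.51*8.17^i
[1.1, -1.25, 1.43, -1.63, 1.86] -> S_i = 1.10*(-1.14)^i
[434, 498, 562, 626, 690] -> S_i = 434 + 64*i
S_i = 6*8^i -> [6, 48, 384, 3072, 24576]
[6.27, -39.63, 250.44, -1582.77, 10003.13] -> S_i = 6.27*(-6.32)^i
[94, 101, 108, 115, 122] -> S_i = 94 + 7*i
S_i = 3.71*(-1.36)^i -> [3.71, -5.05, 6.86, -9.33, 12.69]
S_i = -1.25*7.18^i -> [-1.25, -8.98, -64.44, -462.68, -3322.06]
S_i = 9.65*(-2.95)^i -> [9.65, -28.47, 83.98, -247.74, 730.83]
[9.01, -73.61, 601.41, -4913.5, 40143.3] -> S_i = 9.01*(-8.17)^i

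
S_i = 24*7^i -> [24, 168, 1176, 8232, 57624]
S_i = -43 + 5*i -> [-43, -38, -33, -28, -23]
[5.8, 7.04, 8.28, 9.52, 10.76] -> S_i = 5.80 + 1.24*i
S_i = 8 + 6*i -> [8, 14, 20, 26, 32]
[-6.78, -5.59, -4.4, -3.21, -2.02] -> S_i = -6.78 + 1.19*i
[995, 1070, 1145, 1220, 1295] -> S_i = 995 + 75*i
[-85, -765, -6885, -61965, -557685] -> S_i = -85*9^i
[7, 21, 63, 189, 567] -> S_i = 7*3^i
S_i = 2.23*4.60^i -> [2.23, 10.26, 47.19, 217.06, 998.47]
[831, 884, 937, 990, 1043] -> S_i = 831 + 53*i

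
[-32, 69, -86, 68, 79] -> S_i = Random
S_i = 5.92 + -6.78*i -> [5.92, -0.86, -7.64, -14.42, -21.2]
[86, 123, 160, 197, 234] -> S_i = 86 + 37*i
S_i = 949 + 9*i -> [949, 958, 967, 976, 985]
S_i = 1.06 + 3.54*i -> [1.06, 4.6, 8.14, 11.68, 15.22]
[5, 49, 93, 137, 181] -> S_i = 5 + 44*i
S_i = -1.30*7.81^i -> [-1.3, -10.15, -79.29, -619.29, -4836.68]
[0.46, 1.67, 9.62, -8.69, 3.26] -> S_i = Random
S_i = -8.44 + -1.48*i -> [-8.44, -9.92, -11.4, -12.88, -14.36]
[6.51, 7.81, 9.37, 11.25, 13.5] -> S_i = 6.51*1.20^i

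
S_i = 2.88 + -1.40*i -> [2.88, 1.48, 0.08, -1.32, -2.72]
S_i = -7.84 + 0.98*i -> [-7.84, -6.86, -5.88, -4.9, -3.92]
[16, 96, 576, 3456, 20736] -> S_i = 16*6^i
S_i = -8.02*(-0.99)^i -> [-8.02, 7.94, -7.86, 7.78, -7.7]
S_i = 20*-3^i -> [20, -60, 180, -540, 1620]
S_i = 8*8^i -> [8, 64, 512, 4096, 32768]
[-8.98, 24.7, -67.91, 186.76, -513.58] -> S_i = -8.98*(-2.75)^i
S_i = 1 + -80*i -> [1, -79, -159, -239, -319]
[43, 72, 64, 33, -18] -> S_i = Random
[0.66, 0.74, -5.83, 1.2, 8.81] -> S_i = Random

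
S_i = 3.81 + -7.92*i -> [3.81, -4.11, -12.03, -19.95, -27.87]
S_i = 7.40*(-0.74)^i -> [7.4, -5.48, 4.05, -3.0, 2.22]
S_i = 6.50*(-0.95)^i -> [6.5, -6.18, 5.87, -5.57, 5.29]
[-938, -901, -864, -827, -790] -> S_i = -938 + 37*i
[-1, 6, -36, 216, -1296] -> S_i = -1*-6^i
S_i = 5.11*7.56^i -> [5.11, 38.63, 292.05, 2207.94, 16691.99]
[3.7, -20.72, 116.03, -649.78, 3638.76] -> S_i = 3.70*(-5.60)^i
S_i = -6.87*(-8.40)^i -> [-6.87, 57.71, -484.75, 4071.88, -34203.76]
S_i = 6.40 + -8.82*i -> [6.4, -2.42, -11.24, -20.06, -28.88]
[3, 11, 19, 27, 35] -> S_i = 3 + 8*i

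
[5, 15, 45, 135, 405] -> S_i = 5*3^i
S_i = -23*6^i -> [-23, -138, -828, -4968, -29808]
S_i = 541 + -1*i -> [541, 540, 539, 538, 537]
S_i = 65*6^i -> [65, 390, 2340, 14040, 84240]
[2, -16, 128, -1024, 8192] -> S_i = 2*-8^i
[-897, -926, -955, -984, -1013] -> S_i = -897 + -29*i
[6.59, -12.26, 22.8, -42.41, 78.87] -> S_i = 6.59*(-1.86)^i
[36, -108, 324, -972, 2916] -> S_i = 36*-3^i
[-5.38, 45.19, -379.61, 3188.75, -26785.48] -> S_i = -5.38*(-8.40)^i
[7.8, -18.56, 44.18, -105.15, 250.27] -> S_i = 7.80*(-2.38)^i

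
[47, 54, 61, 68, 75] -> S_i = 47 + 7*i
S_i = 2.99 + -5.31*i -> [2.99, -2.32, -7.63, -12.94, -18.25]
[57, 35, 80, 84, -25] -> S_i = Random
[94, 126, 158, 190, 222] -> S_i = 94 + 32*i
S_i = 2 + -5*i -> [2, -3, -8, -13, -18]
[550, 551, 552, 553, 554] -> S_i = 550 + 1*i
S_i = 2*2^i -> [2, 4, 8, 16, 32]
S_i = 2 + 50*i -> [2, 52, 102, 152, 202]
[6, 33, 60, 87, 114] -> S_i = 6 + 27*i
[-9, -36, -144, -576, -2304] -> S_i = -9*4^i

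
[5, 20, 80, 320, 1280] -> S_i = 5*4^i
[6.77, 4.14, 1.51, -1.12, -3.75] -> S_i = 6.77 + -2.63*i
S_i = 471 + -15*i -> [471, 456, 441, 426, 411]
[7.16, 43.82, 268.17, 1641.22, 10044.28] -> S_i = 7.16*6.12^i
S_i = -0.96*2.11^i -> [-0.96, -2.03, -4.27, -9.02, -19.03]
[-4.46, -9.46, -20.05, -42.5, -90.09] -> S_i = -4.46*2.12^i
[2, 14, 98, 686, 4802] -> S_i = 2*7^i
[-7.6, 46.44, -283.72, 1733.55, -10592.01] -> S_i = -7.60*(-6.11)^i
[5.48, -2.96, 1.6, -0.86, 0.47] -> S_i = 5.48*(-0.54)^i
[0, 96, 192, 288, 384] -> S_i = 0 + 96*i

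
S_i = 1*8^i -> [1, 8, 64, 512, 4096]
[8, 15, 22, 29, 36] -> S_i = 8 + 7*i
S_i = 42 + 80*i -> [42, 122, 202, 282, 362]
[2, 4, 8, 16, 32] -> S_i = 2*2^i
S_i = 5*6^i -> [5, 30, 180, 1080, 6480]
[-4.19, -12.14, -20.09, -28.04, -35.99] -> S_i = -4.19 + -7.95*i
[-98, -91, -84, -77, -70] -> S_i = -98 + 7*i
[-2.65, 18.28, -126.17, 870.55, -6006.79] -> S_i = -2.65*(-6.90)^i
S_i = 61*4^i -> [61, 244, 976, 3904, 15616]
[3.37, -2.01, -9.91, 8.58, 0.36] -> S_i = Random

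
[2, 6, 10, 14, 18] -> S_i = 2 + 4*i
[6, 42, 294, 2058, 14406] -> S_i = 6*7^i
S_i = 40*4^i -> [40, 160, 640, 2560, 10240]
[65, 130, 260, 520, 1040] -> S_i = 65*2^i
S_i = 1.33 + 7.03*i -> [1.33, 8.36, 15.39, 22.42, 29.45]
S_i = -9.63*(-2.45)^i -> [-9.63, 23.59, -57.8, 141.62, -346.97]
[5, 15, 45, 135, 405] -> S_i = 5*3^i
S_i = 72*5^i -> [72, 360, 1800, 9000, 45000]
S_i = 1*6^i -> [1, 6, 36, 216, 1296]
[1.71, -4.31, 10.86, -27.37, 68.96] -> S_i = 1.71*(-2.52)^i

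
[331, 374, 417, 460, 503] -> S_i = 331 + 43*i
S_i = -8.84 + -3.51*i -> [-8.84, -12.35, -15.86, -19.37, -22.88]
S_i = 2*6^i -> [2, 12, 72, 432, 2592]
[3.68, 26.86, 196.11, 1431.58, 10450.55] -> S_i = 3.68*7.30^i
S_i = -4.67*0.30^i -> [-4.67, -1.4, -0.42, -0.13, -0.04]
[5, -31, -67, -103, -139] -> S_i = 5 + -36*i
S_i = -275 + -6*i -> [-275, -281, -287, -293, -299]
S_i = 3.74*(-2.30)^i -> [3.74, -8.6, 19.78, -45.5, 104.66]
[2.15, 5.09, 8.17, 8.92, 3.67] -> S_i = Random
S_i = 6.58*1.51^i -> [6.58, 9.94, 15.0, 22.65, 34.21]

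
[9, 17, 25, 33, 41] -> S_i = 9 + 8*i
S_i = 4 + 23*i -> [4, 27, 50, 73, 96]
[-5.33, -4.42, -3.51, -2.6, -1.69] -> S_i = -5.33 + 0.91*i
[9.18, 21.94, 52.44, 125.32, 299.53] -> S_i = 9.18*2.39^i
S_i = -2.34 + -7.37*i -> [-2.34, -9.71, -17.08, -24.45, -31.82]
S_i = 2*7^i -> [2, 14, 98, 686, 4802]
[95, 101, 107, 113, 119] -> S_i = 95 + 6*i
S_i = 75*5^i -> [75, 375, 1875, 9375, 46875]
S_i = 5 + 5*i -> [5, 10, 15, 20, 25]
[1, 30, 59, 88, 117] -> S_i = 1 + 29*i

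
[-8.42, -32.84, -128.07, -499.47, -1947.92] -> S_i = -8.42*3.90^i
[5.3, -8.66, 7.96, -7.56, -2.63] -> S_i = Random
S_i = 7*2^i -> [7, 14, 28, 56, 112]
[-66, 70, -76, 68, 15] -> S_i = Random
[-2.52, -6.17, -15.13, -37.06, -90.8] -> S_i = -2.52*2.45^i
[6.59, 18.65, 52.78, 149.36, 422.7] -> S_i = 6.59*2.83^i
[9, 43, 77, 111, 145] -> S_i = 9 + 34*i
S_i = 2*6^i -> [2, 12, 72, 432, 2592]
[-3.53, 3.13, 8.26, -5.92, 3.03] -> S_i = Random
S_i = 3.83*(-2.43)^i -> [3.83, -9.31, 22.62, -54.96, 133.54]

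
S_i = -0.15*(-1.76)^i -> [-0.15, 0.26, -0.46, 0.82, -1.44]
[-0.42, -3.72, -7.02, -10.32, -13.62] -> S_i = -0.42 + -3.30*i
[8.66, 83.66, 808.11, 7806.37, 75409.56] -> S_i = 8.66*9.66^i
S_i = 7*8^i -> [7, 56, 448, 3584, 28672]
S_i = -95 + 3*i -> [-95, -92, -89, -86, -83]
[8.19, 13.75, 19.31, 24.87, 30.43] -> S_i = 8.19 + 5.56*i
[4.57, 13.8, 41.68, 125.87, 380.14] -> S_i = 4.57*3.02^i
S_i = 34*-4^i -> [34, -136, 544, -2176, 8704]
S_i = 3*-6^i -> [3, -18, 108, -648, 3888]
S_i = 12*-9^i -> [12, -108, 972, -8748, 78732]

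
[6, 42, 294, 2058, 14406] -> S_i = 6*7^i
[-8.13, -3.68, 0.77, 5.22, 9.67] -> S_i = -8.13 + 4.45*i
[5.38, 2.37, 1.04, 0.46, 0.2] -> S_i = 5.38*0.44^i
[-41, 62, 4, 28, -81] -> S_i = Random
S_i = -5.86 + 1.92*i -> [-5.86, -3.94, -2.02, -0.1, 1.82]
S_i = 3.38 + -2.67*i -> [3.38, 0.71, -1.96, -4.63, -7.3]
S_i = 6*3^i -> [6, 18, 54, 162, 486]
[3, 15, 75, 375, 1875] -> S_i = 3*5^i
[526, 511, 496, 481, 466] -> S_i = 526 + -15*i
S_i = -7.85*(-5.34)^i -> [-7.85, 41.92, -223.85, 1195.35, -6383.14]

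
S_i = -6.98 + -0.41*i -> [-6.98, -7.39, -7.8, -8.21, -8.62]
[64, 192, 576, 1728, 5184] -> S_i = 64*3^i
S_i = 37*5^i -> [37, 185, 925, 4625, 23125]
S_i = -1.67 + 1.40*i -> [-1.67, -0.27, 1.13, 2.53, 3.93]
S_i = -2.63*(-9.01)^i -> [-2.63, 23.7, -213.5, 1923.67, -17332.25]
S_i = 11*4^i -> [11, 44, 176, 704, 2816]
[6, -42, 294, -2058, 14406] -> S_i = 6*-7^i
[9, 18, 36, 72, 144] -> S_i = 9*2^i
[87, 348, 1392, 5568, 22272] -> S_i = 87*4^i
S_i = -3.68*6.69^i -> [-3.68, -24.62, -164.7, -1101.86, -7371.44]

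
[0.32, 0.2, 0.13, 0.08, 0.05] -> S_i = 0.32*0.63^i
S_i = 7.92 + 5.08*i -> [7.92, 13.0, 18.08, 23.16, 28.24]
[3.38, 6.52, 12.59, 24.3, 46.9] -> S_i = 3.38*1.93^i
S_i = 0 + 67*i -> [0, 67, 134, 201, 268]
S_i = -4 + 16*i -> [-4, 12, 28, 44, 60]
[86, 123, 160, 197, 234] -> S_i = 86 + 37*i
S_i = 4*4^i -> [4, 16, 64, 256, 1024]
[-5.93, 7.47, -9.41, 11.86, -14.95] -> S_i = -5.93*(-1.26)^i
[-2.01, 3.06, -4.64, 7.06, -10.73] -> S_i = -2.01*(-1.52)^i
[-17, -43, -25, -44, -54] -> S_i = Random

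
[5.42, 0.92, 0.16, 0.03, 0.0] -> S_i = 5.42*0.17^i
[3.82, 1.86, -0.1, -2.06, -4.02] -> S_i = 3.82 + -1.96*i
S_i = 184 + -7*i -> [184, 177, 170, 163, 156]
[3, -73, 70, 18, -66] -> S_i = Random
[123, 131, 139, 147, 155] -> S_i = 123 + 8*i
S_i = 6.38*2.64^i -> [6.38, 16.84, 44.47, 117.39, 309.91]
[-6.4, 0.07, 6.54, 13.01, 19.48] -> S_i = -6.40 + 6.47*i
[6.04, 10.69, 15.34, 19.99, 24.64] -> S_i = 6.04 + 4.65*i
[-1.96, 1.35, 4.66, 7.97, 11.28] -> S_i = -1.96 + 3.31*i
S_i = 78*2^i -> [78, 156, 312, 624, 1248]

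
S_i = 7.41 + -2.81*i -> [7.41, 4.6, 1.79, -1.02, -3.83]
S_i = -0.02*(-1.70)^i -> [-0.02, 0.03, -0.06, 0.1, -0.17]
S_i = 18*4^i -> [18, 72, 288, 1152, 4608]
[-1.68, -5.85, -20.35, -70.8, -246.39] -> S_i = -1.68*3.48^i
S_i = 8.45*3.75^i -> [8.45, 31.69, 118.83, 445.61, 1671.02]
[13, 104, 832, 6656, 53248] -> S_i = 13*8^i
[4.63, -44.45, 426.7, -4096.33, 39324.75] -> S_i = 4.63*(-9.60)^i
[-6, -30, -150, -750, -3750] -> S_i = -6*5^i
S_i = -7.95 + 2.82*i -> [-7.95, -5.13, -2.31, 0.51, 3.33]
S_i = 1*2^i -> [1, 2, 4, 8, 16]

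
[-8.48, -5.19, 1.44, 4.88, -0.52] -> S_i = Random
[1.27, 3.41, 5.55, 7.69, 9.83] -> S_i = 1.27 + 2.14*i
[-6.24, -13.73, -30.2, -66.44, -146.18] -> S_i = -6.24*2.20^i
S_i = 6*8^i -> [6, 48, 384, 3072, 24576]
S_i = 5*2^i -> [5, 10, 20, 40, 80]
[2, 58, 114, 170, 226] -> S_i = 2 + 56*i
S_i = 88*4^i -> [88, 352, 1408, 5632, 22528]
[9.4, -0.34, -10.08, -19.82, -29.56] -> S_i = 9.40 + -9.74*i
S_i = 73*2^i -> [73, 146, 292, 584, 1168]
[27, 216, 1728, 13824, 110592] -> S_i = 27*8^i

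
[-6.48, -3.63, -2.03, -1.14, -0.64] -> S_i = -6.48*0.56^i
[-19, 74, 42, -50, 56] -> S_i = Random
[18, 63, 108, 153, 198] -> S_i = 18 + 45*i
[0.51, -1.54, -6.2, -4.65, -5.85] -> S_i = Random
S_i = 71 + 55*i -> [71, 126, 181, 236, 291]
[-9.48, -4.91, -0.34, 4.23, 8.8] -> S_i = -9.48 + 4.57*i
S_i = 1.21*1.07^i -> [1.21, 1.29, 1.39, 1.48, 1.59]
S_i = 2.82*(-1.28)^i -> [2.82, -3.61, 4.62, -5.91, 7.57]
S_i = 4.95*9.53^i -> [4.95, 47.17, 449.56, 4284.34, 40829.76]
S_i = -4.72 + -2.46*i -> [-4.72, -7.18, -9.64, -12.1, -14.56]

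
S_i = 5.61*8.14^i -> [5.61, 45.67, 371.72, 3025.77, 24629.78]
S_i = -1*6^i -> [-1, -6, -36, -216, -1296]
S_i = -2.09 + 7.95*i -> [-2.09, 5.86, 13.81, 21.76, 29.71]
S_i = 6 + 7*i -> [6, 13, 20, 27, 34]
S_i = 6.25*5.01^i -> [6.25, 31.31, 156.88, 785.95, 3937.59]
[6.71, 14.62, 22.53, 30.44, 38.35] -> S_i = 6.71 + 7.91*i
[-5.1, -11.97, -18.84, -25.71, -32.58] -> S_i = -5.10 + -6.87*i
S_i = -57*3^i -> [-57, -171, -513, -1539, -4617]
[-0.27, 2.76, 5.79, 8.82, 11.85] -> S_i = -0.27 + 3.03*i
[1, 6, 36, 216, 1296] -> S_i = 1*6^i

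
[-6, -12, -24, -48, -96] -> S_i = -6*2^i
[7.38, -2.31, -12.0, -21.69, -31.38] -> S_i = 7.38 + -9.69*i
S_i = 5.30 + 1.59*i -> [5.3, 6.89, 8.48, 10.07, 11.66]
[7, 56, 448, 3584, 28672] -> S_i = 7*8^i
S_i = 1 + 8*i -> [1, 9, 17, 25, 33]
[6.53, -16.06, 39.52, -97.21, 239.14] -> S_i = 6.53*(-2.46)^i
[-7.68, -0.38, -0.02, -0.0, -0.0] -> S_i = -7.68*0.05^i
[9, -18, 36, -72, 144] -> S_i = 9*-2^i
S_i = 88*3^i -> [88, 264, 792, 2376, 7128]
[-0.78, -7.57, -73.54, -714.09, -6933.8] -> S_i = -0.78*9.71^i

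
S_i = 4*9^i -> [4, 36, 324, 2916, 26244]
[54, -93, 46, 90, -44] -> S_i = Random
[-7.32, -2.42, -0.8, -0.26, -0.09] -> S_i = -7.32*0.33^i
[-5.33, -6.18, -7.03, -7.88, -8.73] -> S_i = -5.33 + -0.85*i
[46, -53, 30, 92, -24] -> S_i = Random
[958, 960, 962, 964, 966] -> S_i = 958 + 2*i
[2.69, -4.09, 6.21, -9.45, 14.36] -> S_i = 2.69*(-1.52)^i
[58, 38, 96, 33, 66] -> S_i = Random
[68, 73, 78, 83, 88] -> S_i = 68 + 5*i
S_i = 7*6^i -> [7, 42, 252, 1512, 9072]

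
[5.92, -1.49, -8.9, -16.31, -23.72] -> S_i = 5.92 + -7.41*i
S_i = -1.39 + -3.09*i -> [-1.39, -4.48, -7.57, -10.66, -13.75]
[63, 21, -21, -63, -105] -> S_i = 63 + -42*i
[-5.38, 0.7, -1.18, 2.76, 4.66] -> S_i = Random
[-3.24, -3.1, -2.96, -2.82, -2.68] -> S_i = -3.24 + 0.14*i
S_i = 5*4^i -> [5, 20, 80, 320, 1280]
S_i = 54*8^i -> [54, 432, 3456, 27648, 221184]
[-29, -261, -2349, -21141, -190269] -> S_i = -29*9^i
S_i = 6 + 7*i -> [6, 13, 20, 27, 34]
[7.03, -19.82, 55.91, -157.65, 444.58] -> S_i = 7.03*(-2.82)^i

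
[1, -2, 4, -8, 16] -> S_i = 1*-2^i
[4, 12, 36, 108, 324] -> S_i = 4*3^i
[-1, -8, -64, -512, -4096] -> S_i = -1*8^i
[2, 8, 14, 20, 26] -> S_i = 2 + 6*i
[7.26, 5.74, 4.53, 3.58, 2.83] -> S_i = 7.26*0.79^i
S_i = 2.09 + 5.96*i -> [2.09, 8.05, 14.01, 19.97, 25.93]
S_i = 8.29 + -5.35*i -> [8.29, 2.94, -2.41, -7.76, -13.11]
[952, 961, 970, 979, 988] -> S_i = 952 + 9*i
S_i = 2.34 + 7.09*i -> [2.34, 9.43, 16.52, 23.61, 30.7]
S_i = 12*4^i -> [12, 48, 192, 768, 3072]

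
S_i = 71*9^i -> [71, 639, 5751, 51759, 465831]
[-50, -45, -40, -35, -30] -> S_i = -50 + 5*i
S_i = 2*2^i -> [2, 4, 8, 16, 32]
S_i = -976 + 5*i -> [-976, -971, -966, -961, -956]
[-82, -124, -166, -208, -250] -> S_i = -82 + -42*i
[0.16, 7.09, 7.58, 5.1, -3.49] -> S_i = Random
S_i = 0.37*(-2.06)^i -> [0.37, -0.76, 1.57, -3.23, 6.66]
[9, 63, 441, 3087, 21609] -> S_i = 9*7^i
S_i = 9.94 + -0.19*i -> [9.94, 9.75, 9.56, 9.37, 9.18]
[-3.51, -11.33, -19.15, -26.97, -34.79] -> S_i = -3.51 + -7.82*i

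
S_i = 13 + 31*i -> [13, 44, 75, 106, 137]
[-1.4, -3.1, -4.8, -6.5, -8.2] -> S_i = -1.40 + -1.70*i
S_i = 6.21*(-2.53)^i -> [6.21, -15.71, 39.75, -100.57, 254.43]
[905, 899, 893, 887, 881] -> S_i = 905 + -6*i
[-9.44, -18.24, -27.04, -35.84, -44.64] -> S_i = -9.44 + -8.80*i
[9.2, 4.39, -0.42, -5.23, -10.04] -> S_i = 9.20 + -4.81*i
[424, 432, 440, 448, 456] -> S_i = 424 + 8*i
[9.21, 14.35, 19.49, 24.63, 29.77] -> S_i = 9.21 + 5.14*i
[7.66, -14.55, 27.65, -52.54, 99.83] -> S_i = 7.66*(-1.90)^i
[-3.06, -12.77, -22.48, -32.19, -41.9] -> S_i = -3.06 + -9.71*i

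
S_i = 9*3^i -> [9, 27, 81, 243, 729]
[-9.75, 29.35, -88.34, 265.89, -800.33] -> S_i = -9.75*(-3.01)^i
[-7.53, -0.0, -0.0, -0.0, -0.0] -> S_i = -7.53*0.00^i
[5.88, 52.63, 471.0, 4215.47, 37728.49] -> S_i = 5.88*8.95^i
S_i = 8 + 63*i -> [8, 71, 134, 197, 260]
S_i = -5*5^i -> [-5, -25, -125, -625, -3125]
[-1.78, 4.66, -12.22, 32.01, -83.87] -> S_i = -1.78*(-2.62)^i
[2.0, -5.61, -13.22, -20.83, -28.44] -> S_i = 2.00 + -7.61*i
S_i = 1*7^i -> [1, 7, 49, 343, 2401]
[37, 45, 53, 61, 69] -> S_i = 37 + 8*i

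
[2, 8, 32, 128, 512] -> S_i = 2*4^i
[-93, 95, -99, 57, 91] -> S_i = Random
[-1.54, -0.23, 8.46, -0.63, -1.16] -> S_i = Random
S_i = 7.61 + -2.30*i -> [7.61, 5.31, 3.01, 0.71, -1.59]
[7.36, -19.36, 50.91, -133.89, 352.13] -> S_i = 7.36*(-2.63)^i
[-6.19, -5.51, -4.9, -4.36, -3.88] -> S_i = -6.19*0.89^i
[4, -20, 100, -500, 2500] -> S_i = 4*-5^i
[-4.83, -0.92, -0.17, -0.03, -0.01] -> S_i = -4.83*0.19^i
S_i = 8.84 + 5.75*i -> [8.84, 14.59, 20.34, 26.09, 31.84]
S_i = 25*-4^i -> [25, -100, 400, -1600, 6400]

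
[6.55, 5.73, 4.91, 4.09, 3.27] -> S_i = 6.55 + -0.82*i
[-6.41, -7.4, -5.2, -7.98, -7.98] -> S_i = Random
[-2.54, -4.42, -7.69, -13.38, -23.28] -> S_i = -2.54*1.74^i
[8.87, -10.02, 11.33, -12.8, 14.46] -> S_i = 8.87*(-1.13)^i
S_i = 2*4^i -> [2, 8, 32, 128, 512]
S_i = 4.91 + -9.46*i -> [4.91, -4.55, -14.01, -23.47, -32.93]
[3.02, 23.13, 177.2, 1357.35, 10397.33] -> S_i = 3.02*7.66^i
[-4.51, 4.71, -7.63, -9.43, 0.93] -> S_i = Random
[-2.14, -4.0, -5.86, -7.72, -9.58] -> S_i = -2.14 + -1.86*i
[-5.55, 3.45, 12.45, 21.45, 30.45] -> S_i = -5.55 + 9.00*i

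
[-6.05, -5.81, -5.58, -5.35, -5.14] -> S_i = -6.05*0.96^i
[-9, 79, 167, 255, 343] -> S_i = -9 + 88*i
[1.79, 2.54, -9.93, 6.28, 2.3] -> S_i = Random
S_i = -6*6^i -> [-6, -36, -216, -1296, -7776]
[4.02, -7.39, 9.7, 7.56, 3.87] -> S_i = Random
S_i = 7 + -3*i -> [7, 4, 1, -2, -5]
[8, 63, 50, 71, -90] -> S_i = Random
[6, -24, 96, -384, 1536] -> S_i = 6*-4^i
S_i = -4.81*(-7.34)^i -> [-4.81, 35.31, -259.14, 1902.1, -13961.41]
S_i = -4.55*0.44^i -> [-4.55, -2.0, -0.88, -0.39, -0.17]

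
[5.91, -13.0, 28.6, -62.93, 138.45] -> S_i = 5.91*(-2.20)^i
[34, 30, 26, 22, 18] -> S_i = 34 + -4*i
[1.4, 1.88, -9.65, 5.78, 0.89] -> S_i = Random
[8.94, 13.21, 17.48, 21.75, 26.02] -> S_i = 8.94 + 4.27*i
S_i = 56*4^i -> [56, 224, 896, 3584, 14336]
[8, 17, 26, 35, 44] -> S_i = 8 + 9*i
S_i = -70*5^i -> [-70, -350, -1750, -8750, -43750]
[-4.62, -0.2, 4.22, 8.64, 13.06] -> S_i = -4.62 + 4.42*i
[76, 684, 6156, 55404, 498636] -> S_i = 76*9^i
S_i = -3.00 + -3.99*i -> [-3.0, -6.99, -10.98, -14.97, -18.96]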